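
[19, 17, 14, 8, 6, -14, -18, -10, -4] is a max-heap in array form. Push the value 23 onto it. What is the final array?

[23, 19, 14, 8, 17, -14, -18, -10, -4, 6]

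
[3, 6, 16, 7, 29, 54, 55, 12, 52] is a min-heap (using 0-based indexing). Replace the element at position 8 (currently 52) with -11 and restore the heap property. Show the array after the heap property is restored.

set index 8 from 52 to -11 → [3, 6, 16, 7, 29, 54, 55, 12, -11]
-11 < parent 7 at index 3, swap → [3, 6, 16, -11, 29, 54, 55, 12, 7]
-11 < parent 6 at index 1, swap → [3, -11, 16, 6, 29, 54, 55, 12, 7]
-11 < parent 3 at index 0, swap → [-11, 3, 16, 6, 29, 54, 55, 12, 7]

[-11, 3, 16, 6, 29, 54, 55, 12, 7]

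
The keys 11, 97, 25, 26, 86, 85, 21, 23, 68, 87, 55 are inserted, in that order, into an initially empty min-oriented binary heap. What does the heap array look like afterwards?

[11, 23, 21, 26, 55, 85, 25, 97, 68, 87, 86]

Insert 11:
  append 11 at index 0 → [11] (no swap needed)
Insert 97:
  append 97 at index 1 → [11, 97] (no swap needed)
Insert 25:
  append 25 at index 2 → [11, 97, 25] (no swap needed)
Insert 26:
  append 26 at index 3 → [11, 97, 25, 26]
  26 < parent 97 at index 1, swap → [11, 26, 25, 97]
Insert 86:
  append 86 at index 4 → [11, 26, 25, 97, 86] (no swap needed)
Insert 85:
  append 85 at index 5 → [11, 26, 25, 97, 86, 85] (no swap needed)
Insert 21:
  append 21 at index 6 → [11, 26, 25, 97, 86, 85, 21]
  21 < parent 25 at index 2, swap → [11, 26, 21, 97, 86, 85, 25]
Insert 23:
  append 23 at index 7 → [11, 26, 21, 97, 86, 85, 25, 23]
  23 < parent 97 at index 3, swap → [11, 26, 21, 23, 86, 85, 25, 97]
  23 < parent 26 at index 1, swap → [11, 23, 21, 26, 86, 85, 25, 97]
Insert 68:
  append 68 at index 8 → [11, 23, 21, 26, 86, 85, 25, 97, 68] (no swap needed)
Insert 87:
  append 87 at index 9 → [11, 23, 21, 26, 86, 85, 25, 97, 68, 87] (no swap needed)
Insert 55:
  append 55 at index 10 → [11, 23, 21, 26, 86, 85, 25, 97, 68, 87, 55]
  55 < parent 86 at index 4, swap → [11, 23, 21, 26, 55, 85, 25, 97, 68, 87, 86]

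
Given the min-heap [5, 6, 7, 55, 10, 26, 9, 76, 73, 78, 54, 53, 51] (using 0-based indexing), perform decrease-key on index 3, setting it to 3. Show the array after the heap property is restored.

[3, 5, 7, 6, 10, 26, 9, 76, 73, 78, 54, 53, 51]

set index 3 from 55 to 3 → [5, 6, 7, 3, 10, 26, 9, 76, 73, 78, 54, 53, 51]
3 < parent 6 at index 1, swap → [5, 3, 7, 6, 10, 26, 9, 76, 73, 78, 54, 53, 51]
3 < parent 5 at index 0, swap → [3, 5, 7, 6, 10, 26, 9, 76, 73, 78, 54, 53, 51]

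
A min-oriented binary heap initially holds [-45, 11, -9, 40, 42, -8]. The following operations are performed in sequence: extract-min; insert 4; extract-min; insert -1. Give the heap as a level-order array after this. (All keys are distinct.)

[-8, 11, -1, 40, 42, 4]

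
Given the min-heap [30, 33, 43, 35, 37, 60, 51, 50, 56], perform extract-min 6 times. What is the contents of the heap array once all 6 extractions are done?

[51, 56, 60]

extract-min #1 returns 30:
  remove root 30; move last element 56 to root → [56, 33, 43, 35, 37, 60, 51, 50]
  56 vs smaller child 33 at index 1, swap → [33, 56, 43, 35, 37, 60, 51, 50]
  56 vs smaller child 35 at index 3, swap → [33, 35, 43, 56, 37, 60, 51, 50]
  56 vs only child 50 at index 7, swap → [33, 35, 43, 50, 37, 60, 51, 56]
extract-min #2 returns 33:
  remove root 33; move last element 56 to root → [56, 35, 43, 50, 37, 60, 51]
  56 vs smaller child 35 at index 1, swap → [35, 56, 43, 50, 37, 60, 51]
  56 vs smaller child 37 at index 4, swap → [35, 37, 43, 50, 56, 60, 51]
extract-min #3 returns 35:
  remove root 35; move last element 51 to root → [51, 37, 43, 50, 56, 60]
  51 vs smaller child 37 at index 1, swap → [37, 51, 43, 50, 56, 60]
  51 vs smaller child 50 at index 3, swap → [37, 50, 43, 51, 56, 60]
extract-min #4 returns 37:
  remove root 37; move last element 60 to root → [60, 50, 43, 51, 56]
  60 vs smaller child 43 at index 2, swap → [43, 50, 60, 51, 56]
extract-min #5 returns 43:
  remove root 43; move last element 56 to root → [56, 50, 60, 51]
  56 vs smaller child 50 at index 1, swap → [50, 56, 60, 51]
  56 vs only child 51 at index 3, swap → [50, 51, 60, 56]
extract-min #6 returns 50:
  remove root 50; move last element 56 to root → [56, 51, 60]
  56 vs smaller child 51 at index 1, swap → [51, 56, 60]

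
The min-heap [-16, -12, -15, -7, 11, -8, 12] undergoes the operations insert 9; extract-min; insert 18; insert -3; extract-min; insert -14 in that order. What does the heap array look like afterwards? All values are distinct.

insert 9:
  append 9 at index 7 → [-16, -12, -15, -7, 11, -8, 12, 9] (no swap needed)
extract-min → returns -16:
  remove root -16; move last element 9 to root → [9, -12, -15, -7, 11, -8, 12]
  9 vs smaller child -15 at index 2, swap → [-15, -12, 9, -7, 11, -8, 12]
  9 vs smaller child -8 at index 5, swap → [-15, -12, -8, -7, 11, 9, 12]
insert 18:
  append 18 at index 7 → [-15, -12, -8, -7, 11, 9, 12, 18] (no swap needed)
insert -3:
  append -3 at index 8 → [-15, -12, -8, -7, 11, 9, 12, 18, -3] (no swap needed)
extract-min → returns -15:
  remove root -15; move last element -3 to root → [-3, -12, -8, -7, 11, 9, 12, 18]
  -3 vs smaller child -12 at index 1, swap → [-12, -3, -8, -7, 11, 9, 12, 18]
  -3 vs smaller child -7 at index 3, swap → [-12, -7, -8, -3, 11, 9, 12, 18]
insert -14:
  append -14 at index 8 → [-12, -7, -8, -3, 11, 9, 12, 18, -14]
  -14 < parent -3 at index 3, swap → [-12, -7, -8, -14, 11, 9, 12, 18, -3]
  -14 < parent -7 at index 1, swap → [-12, -14, -8, -7, 11, 9, 12, 18, -3]
  -14 < parent -12 at index 0, swap → [-14, -12, -8, -7, 11, 9, 12, 18, -3]

[-14, -12, -8, -7, 11, 9, 12, 18, -3]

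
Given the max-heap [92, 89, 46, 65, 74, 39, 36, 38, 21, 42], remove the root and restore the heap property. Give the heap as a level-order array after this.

[89, 74, 46, 65, 42, 39, 36, 38, 21]

remove root 92; move last element 42 to root → [42, 89, 46, 65, 74, 39, 36, 38, 21]
42 vs larger child 89 at index 1, swap → [89, 42, 46, 65, 74, 39, 36, 38, 21]
42 vs larger child 74 at index 4, swap → [89, 74, 46, 65, 42, 39, 36, 38, 21]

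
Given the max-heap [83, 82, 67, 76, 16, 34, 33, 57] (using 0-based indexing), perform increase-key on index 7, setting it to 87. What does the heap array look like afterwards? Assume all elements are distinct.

[87, 83, 67, 82, 16, 34, 33, 76]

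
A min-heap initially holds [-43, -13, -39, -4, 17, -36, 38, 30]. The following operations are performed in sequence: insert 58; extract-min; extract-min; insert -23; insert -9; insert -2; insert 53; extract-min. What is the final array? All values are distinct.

[-23, -13, 30, -9, -2, 58, 38, -4, 53, 17]

insert 58:
  append 58 at index 8 → [-43, -13, -39, -4, 17, -36, 38, 30, 58] (no swap needed)
extract-min → returns -43:
  remove root -43; move last element 58 to root → [58, -13, -39, -4, 17, -36, 38, 30]
  58 vs smaller child -39 at index 2, swap → [-39, -13, 58, -4, 17, -36, 38, 30]
  58 vs smaller child -36 at index 5, swap → [-39, -13, -36, -4, 17, 58, 38, 30]
extract-min → returns -39:
  remove root -39; move last element 30 to root → [30, -13, -36, -4, 17, 58, 38]
  30 vs smaller child -36 at index 2, swap → [-36, -13, 30, -4, 17, 58, 38]
insert -23:
  append -23 at index 7 → [-36, -13, 30, -4, 17, 58, 38, -23]
  -23 < parent -4 at index 3, swap → [-36, -13, 30, -23, 17, 58, 38, -4]
  -23 < parent -13 at index 1, swap → [-36, -23, 30, -13, 17, 58, 38, -4]
insert -9:
  append -9 at index 8 → [-36, -23, 30, -13, 17, 58, 38, -4, -9] (no swap needed)
insert -2:
  append -2 at index 9 → [-36, -23, 30, -13, 17, 58, 38, -4, -9, -2]
  -2 < parent 17 at index 4, swap → [-36, -23, 30, -13, -2, 58, 38, -4, -9, 17]
insert 53:
  append 53 at index 10 → [-36, -23, 30, -13, -2, 58, 38, -4, -9, 17, 53] (no swap needed)
extract-min → returns -36:
  remove root -36; move last element 53 to root → [53, -23, 30, -13, -2, 58, 38, -4, -9, 17]
  53 vs smaller child -23 at index 1, swap → [-23, 53, 30, -13, -2, 58, 38, -4, -9, 17]
  53 vs smaller child -13 at index 3, swap → [-23, -13, 30, 53, -2, 58, 38, -4, -9, 17]
  53 vs smaller child -9 at index 8, swap → [-23, -13, 30, -9, -2, 58, 38, -4, 53, 17]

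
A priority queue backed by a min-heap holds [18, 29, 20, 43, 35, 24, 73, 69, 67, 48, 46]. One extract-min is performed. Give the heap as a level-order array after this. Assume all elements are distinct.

[20, 29, 24, 43, 35, 46, 73, 69, 67, 48]

remove root 18; move last element 46 to root → [46, 29, 20, 43, 35, 24, 73, 69, 67, 48]
46 vs smaller child 20 at index 2, swap → [20, 29, 46, 43, 35, 24, 73, 69, 67, 48]
46 vs smaller child 24 at index 5, swap → [20, 29, 24, 43, 35, 46, 73, 69, 67, 48]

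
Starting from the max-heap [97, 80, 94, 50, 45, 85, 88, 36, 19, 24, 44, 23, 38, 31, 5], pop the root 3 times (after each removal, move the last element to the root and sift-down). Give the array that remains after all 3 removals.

extract-max #1 returns 97:
  remove root 97; move last element 5 to root → [5, 80, 94, 50, 45, 85, 88, 36, 19, 24, 44, 23, 38, 31]
  5 vs larger child 94 at index 2, swap → [94, 80, 5, 50, 45, 85, 88, 36, 19, 24, 44, 23, 38, 31]
  5 vs larger child 88 at index 6, swap → [94, 80, 88, 50, 45, 85, 5, 36, 19, 24, 44, 23, 38, 31]
  5 vs only child 31 at index 13, swap → [94, 80, 88, 50, 45, 85, 31, 36, 19, 24, 44, 23, 38, 5]
extract-max #2 returns 94:
  remove root 94; move last element 5 to root → [5, 80, 88, 50, 45, 85, 31, 36, 19, 24, 44, 23, 38]
  5 vs larger child 88 at index 2, swap → [88, 80, 5, 50, 45, 85, 31, 36, 19, 24, 44, 23, 38]
  5 vs larger child 85 at index 5, swap → [88, 80, 85, 50, 45, 5, 31, 36, 19, 24, 44, 23, 38]
  5 vs larger child 38 at index 12, swap → [88, 80, 85, 50, 45, 38, 31, 36, 19, 24, 44, 23, 5]
extract-max #3 returns 88:
  remove root 88; move last element 5 to root → [5, 80, 85, 50, 45, 38, 31, 36, 19, 24, 44, 23]
  5 vs larger child 85 at index 2, swap → [85, 80, 5, 50, 45, 38, 31, 36, 19, 24, 44, 23]
  5 vs larger child 38 at index 5, swap → [85, 80, 38, 50, 45, 5, 31, 36, 19, 24, 44, 23]
  5 vs only child 23 at index 11, swap → [85, 80, 38, 50, 45, 23, 31, 36, 19, 24, 44, 5]

[85, 80, 38, 50, 45, 23, 31, 36, 19, 24, 44, 5]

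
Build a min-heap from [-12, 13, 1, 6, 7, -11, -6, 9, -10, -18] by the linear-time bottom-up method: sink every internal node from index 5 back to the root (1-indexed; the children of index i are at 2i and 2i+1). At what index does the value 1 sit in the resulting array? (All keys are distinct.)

6

sift down from index 5:
  7 vs only child -18 at index 10, swap → [-12, 13, 1, 6, -18, -11, -6, 9, -10, 7]
sift down from index 4:
  6 vs smaller child -10 at index 9, swap → [-12, 13, 1, -10, -18, -11, -6, 9, 6, 7]
sift down from index 3:
  1 vs smaller child -11 at index 6, swap → [-12, 13, -11, -10, -18, 1, -6, 9, 6, 7]
sift down from index 2:
  13 vs smaller child -18 at index 5, swap → [-12, -18, -11, -10, 13, 1, -6, 9, 6, 7]
  13 vs only child 7 at index 10, swap → [-12, -18, -11, -10, 7, 1, -6, 9, 6, 13]
sift down from index 1:
  -12 vs smaller child -18 at index 2, swap → [-18, -12, -11, -10, 7, 1, -6, 9, 6, 13]
resulting array: [-18, -12, -11, -10, 7, 1, -6, 9, 6, 13]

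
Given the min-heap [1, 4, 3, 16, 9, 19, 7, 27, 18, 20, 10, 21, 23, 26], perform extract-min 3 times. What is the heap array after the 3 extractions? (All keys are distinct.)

[7, 9, 19, 16, 10, 21, 26, 27, 18, 20, 23]

extract-min #1 returns 1:
  remove root 1; move last element 26 to root → [26, 4, 3, 16, 9, 19, 7, 27, 18, 20, 10, 21, 23]
  26 vs smaller child 3 at index 2, swap → [3, 4, 26, 16, 9, 19, 7, 27, 18, 20, 10, 21, 23]
  26 vs smaller child 7 at index 6, swap → [3, 4, 7, 16, 9, 19, 26, 27, 18, 20, 10, 21, 23]
extract-min #2 returns 3:
  remove root 3; move last element 23 to root → [23, 4, 7, 16, 9, 19, 26, 27, 18, 20, 10, 21]
  23 vs smaller child 4 at index 1, swap → [4, 23, 7, 16, 9, 19, 26, 27, 18, 20, 10, 21]
  23 vs smaller child 9 at index 4, swap → [4, 9, 7, 16, 23, 19, 26, 27, 18, 20, 10, 21]
  23 vs smaller child 10 at index 10, swap → [4, 9, 7, 16, 10, 19, 26, 27, 18, 20, 23, 21]
extract-min #3 returns 4:
  remove root 4; move last element 21 to root → [21, 9, 7, 16, 10, 19, 26, 27, 18, 20, 23]
  21 vs smaller child 7 at index 2, swap → [7, 9, 21, 16, 10, 19, 26, 27, 18, 20, 23]
  21 vs smaller child 19 at index 5, swap → [7, 9, 19, 16, 10, 21, 26, 27, 18, 20, 23]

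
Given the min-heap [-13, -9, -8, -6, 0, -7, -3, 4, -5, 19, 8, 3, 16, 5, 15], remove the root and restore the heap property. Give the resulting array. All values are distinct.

remove root -13; move last element 15 to root → [15, -9, -8, -6, 0, -7, -3, 4, -5, 19, 8, 3, 16, 5]
15 vs smaller child -9 at index 1, swap → [-9, 15, -8, -6, 0, -7, -3, 4, -5, 19, 8, 3, 16, 5]
15 vs smaller child -6 at index 3, swap → [-9, -6, -8, 15, 0, -7, -3, 4, -5, 19, 8, 3, 16, 5]
15 vs smaller child -5 at index 8, swap → [-9, -6, -8, -5, 0, -7, -3, 4, 15, 19, 8, 3, 16, 5]

[-9, -6, -8, -5, 0, -7, -3, 4, 15, 19, 8, 3, 16, 5]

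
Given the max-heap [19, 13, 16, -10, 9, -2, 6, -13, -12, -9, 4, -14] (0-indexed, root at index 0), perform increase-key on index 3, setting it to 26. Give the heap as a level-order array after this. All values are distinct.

[26, 19, 16, 13, 9, -2, 6, -13, -12, -9, 4, -14]

set index 3 from -10 to 26 → [19, 13, 16, 26, 9, -2, 6, -13, -12, -9, 4, -14]
26 > parent 13 at index 1, swap → [19, 26, 16, 13, 9, -2, 6, -13, -12, -9, 4, -14]
26 > parent 19 at index 0, swap → [26, 19, 16, 13, 9, -2, 6, -13, -12, -9, 4, -14]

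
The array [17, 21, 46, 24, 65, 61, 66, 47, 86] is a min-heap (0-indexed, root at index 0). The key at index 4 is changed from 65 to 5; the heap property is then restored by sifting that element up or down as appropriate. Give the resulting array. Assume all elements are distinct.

[5, 17, 46, 24, 21, 61, 66, 47, 86]

set index 4 from 65 to 5 → [17, 21, 46, 24, 5, 61, 66, 47, 86]
5 < parent 21 at index 1, swap → [17, 5, 46, 24, 21, 61, 66, 47, 86]
5 < parent 17 at index 0, swap → [5, 17, 46, 24, 21, 61, 66, 47, 86]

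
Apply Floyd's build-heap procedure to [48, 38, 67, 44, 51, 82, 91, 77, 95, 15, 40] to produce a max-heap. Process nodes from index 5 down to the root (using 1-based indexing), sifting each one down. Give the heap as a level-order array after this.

[95, 77, 91, 48, 51, 82, 67, 38, 44, 15, 40]

sift down from index 5: already satisfies heap property
sift down from index 4:
  44 vs larger child 95 at index 9, swap → [48, 38, 67, 95, 51, 82, 91, 77, 44, 15, 40]
sift down from index 3:
  67 vs larger child 91 at index 7, swap → [48, 38, 91, 95, 51, 82, 67, 77, 44, 15, 40]
sift down from index 2:
  38 vs larger child 95 at index 4, swap → [48, 95, 91, 38, 51, 82, 67, 77, 44, 15, 40]
  38 vs larger child 77 at index 8, swap → [48, 95, 91, 77, 51, 82, 67, 38, 44, 15, 40]
sift down from index 1:
  48 vs larger child 95 at index 2, swap → [95, 48, 91, 77, 51, 82, 67, 38, 44, 15, 40]
  48 vs larger child 77 at index 4, swap → [95, 77, 91, 48, 51, 82, 67, 38, 44, 15, 40]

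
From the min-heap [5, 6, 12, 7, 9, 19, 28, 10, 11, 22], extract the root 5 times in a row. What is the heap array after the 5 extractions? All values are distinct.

[11, 19, 12, 22, 28]

extract-min #1 returns 5:
  remove root 5; move last element 22 to root → [22, 6, 12, 7, 9, 19, 28, 10, 11]
  22 vs smaller child 6 at index 1, swap → [6, 22, 12, 7, 9, 19, 28, 10, 11]
  22 vs smaller child 7 at index 3, swap → [6, 7, 12, 22, 9, 19, 28, 10, 11]
  22 vs smaller child 10 at index 7, swap → [6, 7, 12, 10, 9, 19, 28, 22, 11]
extract-min #2 returns 6:
  remove root 6; move last element 11 to root → [11, 7, 12, 10, 9, 19, 28, 22]
  11 vs smaller child 7 at index 1, swap → [7, 11, 12, 10, 9, 19, 28, 22]
  11 vs smaller child 9 at index 4, swap → [7, 9, 12, 10, 11, 19, 28, 22]
extract-min #3 returns 7:
  remove root 7; move last element 22 to root → [22, 9, 12, 10, 11, 19, 28]
  22 vs smaller child 9 at index 1, swap → [9, 22, 12, 10, 11, 19, 28]
  22 vs smaller child 10 at index 3, swap → [9, 10, 12, 22, 11, 19, 28]
extract-min #4 returns 9:
  remove root 9; move last element 28 to root → [28, 10, 12, 22, 11, 19]
  28 vs smaller child 10 at index 1, swap → [10, 28, 12, 22, 11, 19]
  28 vs smaller child 11 at index 4, swap → [10, 11, 12, 22, 28, 19]
extract-min #5 returns 10:
  remove root 10; move last element 19 to root → [19, 11, 12, 22, 28]
  19 vs smaller child 11 at index 1, swap → [11, 19, 12, 22, 28]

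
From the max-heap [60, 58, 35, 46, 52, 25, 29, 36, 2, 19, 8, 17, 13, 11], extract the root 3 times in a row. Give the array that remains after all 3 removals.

extract-max #1 returns 60:
  remove root 60; move last element 11 to root → [11, 58, 35, 46, 52, 25, 29, 36, 2, 19, 8, 17, 13]
  11 vs larger child 58 at index 1, swap → [58, 11, 35, 46, 52, 25, 29, 36, 2, 19, 8, 17, 13]
  11 vs larger child 52 at index 4, swap → [58, 52, 35, 46, 11, 25, 29, 36, 2, 19, 8, 17, 13]
  11 vs larger child 19 at index 9, swap → [58, 52, 35, 46, 19, 25, 29, 36, 2, 11, 8, 17, 13]
extract-max #2 returns 58:
  remove root 58; move last element 13 to root → [13, 52, 35, 46, 19, 25, 29, 36, 2, 11, 8, 17]
  13 vs larger child 52 at index 1, swap → [52, 13, 35, 46, 19, 25, 29, 36, 2, 11, 8, 17]
  13 vs larger child 46 at index 3, swap → [52, 46, 35, 13, 19, 25, 29, 36, 2, 11, 8, 17]
  13 vs larger child 36 at index 7, swap → [52, 46, 35, 36, 19, 25, 29, 13, 2, 11, 8, 17]
extract-max #3 returns 52:
  remove root 52; move last element 17 to root → [17, 46, 35, 36, 19, 25, 29, 13, 2, 11, 8]
  17 vs larger child 46 at index 1, swap → [46, 17, 35, 36, 19, 25, 29, 13, 2, 11, 8]
  17 vs larger child 36 at index 3, swap → [46, 36, 35, 17, 19, 25, 29, 13, 2, 11, 8]

[46, 36, 35, 17, 19, 25, 29, 13, 2, 11, 8]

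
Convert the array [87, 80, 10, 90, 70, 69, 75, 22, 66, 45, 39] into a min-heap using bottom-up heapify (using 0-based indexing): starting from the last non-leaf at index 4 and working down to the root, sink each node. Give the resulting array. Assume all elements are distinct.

[10, 22, 69, 66, 39, 87, 75, 90, 80, 45, 70]

sift down from index 4:
  70 vs smaller child 39 at index 10, swap → [87, 80, 10, 90, 39, 69, 75, 22, 66, 45, 70]
sift down from index 3:
  90 vs smaller child 22 at index 7, swap → [87, 80, 10, 22, 39, 69, 75, 90, 66, 45, 70]
sift down from index 2: already satisfies heap property
sift down from index 1:
  80 vs smaller child 22 at index 3, swap → [87, 22, 10, 80, 39, 69, 75, 90, 66, 45, 70]
  80 vs smaller child 66 at index 8, swap → [87, 22, 10, 66, 39, 69, 75, 90, 80, 45, 70]
sift down from index 0:
  87 vs smaller child 10 at index 2, swap → [10, 22, 87, 66, 39, 69, 75, 90, 80, 45, 70]
  87 vs smaller child 69 at index 5, swap → [10, 22, 69, 66, 39, 87, 75, 90, 80, 45, 70]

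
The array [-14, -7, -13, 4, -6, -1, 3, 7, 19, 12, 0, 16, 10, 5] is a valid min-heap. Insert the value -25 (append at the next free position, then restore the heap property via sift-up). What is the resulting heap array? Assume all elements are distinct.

[-25, -7, -14, 4, -6, -1, -13, 7, 19, 12, 0, 16, 10, 5, 3]

append -25 at index 14 → [-14, -7, -13, 4, -6, -1, 3, 7, 19, 12, 0, 16, 10, 5, -25]
-25 < parent 3 at index 6, swap → [-14, -7, -13, 4, -6, -1, -25, 7, 19, 12, 0, 16, 10, 5, 3]
-25 < parent -13 at index 2, swap → [-14, -7, -25, 4, -6, -1, -13, 7, 19, 12, 0, 16, 10, 5, 3]
-25 < parent -14 at index 0, swap → [-25, -7, -14, 4, -6, -1, -13, 7, 19, 12, 0, 16, 10, 5, 3]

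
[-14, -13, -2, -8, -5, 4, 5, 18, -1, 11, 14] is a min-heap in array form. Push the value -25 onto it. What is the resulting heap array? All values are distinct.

append -25 at index 11 → [-14, -13, -2, -8, -5, 4, 5, 18, -1, 11, 14, -25]
-25 < parent 4 at index 5, swap → [-14, -13, -2, -8, -5, -25, 5, 18, -1, 11, 14, 4]
-25 < parent -2 at index 2, swap → [-14, -13, -25, -8, -5, -2, 5, 18, -1, 11, 14, 4]
-25 < parent -14 at index 0, swap → [-25, -13, -14, -8, -5, -2, 5, 18, -1, 11, 14, 4]

[-25, -13, -14, -8, -5, -2, 5, 18, -1, 11, 14, 4]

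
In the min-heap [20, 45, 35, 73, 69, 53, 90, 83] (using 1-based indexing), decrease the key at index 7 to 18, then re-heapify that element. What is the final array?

[18, 45, 20, 73, 69, 53, 35, 83]

set index 7 from 90 to 18 → [20, 45, 35, 73, 69, 53, 18, 83]
18 < parent 35 at index 3, swap → [20, 45, 18, 73, 69, 53, 35, 83]
18 < parent 20 at index 1, swap → [18, 45, 20, 73, 69, 53, 35, 83]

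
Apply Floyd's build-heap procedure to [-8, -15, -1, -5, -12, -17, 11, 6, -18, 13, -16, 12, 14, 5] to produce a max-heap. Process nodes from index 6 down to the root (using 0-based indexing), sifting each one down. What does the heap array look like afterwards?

sift down from index 6: already satisfies heap property
sift down from index 5:
  -17 vs larger child 14 at index 12, swap → [-8, -15, -1, -5, -12, 14, 11, 6, -18, 13, -16, 12, -17, 5]
sift down from index 4:
  -12 vs larger child 13 at index 9, swap → [-8, -15, -1, -5, 13, 14, 11, 6, -18, -12, -16, 12, -17, 5]
sift down from index 3:
  -5 vs larger child 6 at index 7, swap → [-8, -15, -1, 6, 13, 14, 11, -5, -18, -12, -16, 12, -17, 5]
sift down from index 2:
  -1 vs larger child 14 at index 5, swap → [-8, -15, 14, 6, 13, -1, 11, -5, -18, -12, -16, 12, -17, 5]
  -1 vs larger child 12 at index 11, swap → [-8, -15, 14, 6, 13, 12, 11, -5, -18, -12, -16, -1, -17, 5]
sift down from index 1:
  -15 vs larger child 13 at index 4, swap → [-8, 13, 14, 6, -15, 12, 11, -5, -18, -12, -16, -1, -17, 5]
  -15 vs larger child -12 at index 9, swap → [-8, 13, 14, 6, -12, 12, 11, -5, -18, -15, -16, -1, -17, 5]
sift down from index 0:
  -8 vs larger child 14 at index 2, swap → [14, 13, -8, 6, -12, 12, 11, -5, -18, -15, -16, -1, -17, 5]
  -8 vs larger child 12 at index 5, swap → [14, 13, 12, 6, -12, -8, 11, -5, -18, -15, -16, -1, -17, 5]
  -8 vs larger child -1 at index 11, swap → [14, 13, 12, 6, -12, -1, 11, -5, -18, -15, -16, -8, -17, 5]

[14, 13, 12, 6, -12, -1, 11, -5, -18, -15, -16, -8, -17, 5]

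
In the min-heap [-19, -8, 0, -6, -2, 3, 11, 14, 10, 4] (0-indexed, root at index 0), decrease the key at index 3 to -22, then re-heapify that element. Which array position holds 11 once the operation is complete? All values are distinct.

set index 3 from -6 to -22 → [-19, -8, 0, -22, -2, 3, 11, 14, 10, 4]
-22 < parent -8 at index 1, swap → [-19, -22, 0, -8, -2, 3, 11, 14, 10, 4]
-22 < parent -19 at index 0, swap → [-22, -19, 0, -8, -2, 3, 11, 14, 10, 4]
resulting array: [-22, -19, 0, -8, -2, 3, 11, 14, 10, 4]

6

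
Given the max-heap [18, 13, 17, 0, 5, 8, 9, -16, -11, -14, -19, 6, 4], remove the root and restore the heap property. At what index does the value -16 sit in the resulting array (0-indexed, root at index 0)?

remove root 18; move last element 4 to root → [4, 13, 17, 0, 5, 8, 9, -16, -11, -14, -19, 6]
4 vs larger child 17 at index 2, swap → [17, 13, 4, 0, 5, 8, 9, -16, -11, -14, -19, 6]
4 vs larger child 9 at index 6, swap → [17, 13, 9, 0, 5, 8, 4, -16, -11, -14, -19, 6]
resulting array: [17, 13, 9, 0, 5, 8, 4, -16, -11, -14, -19, 6]

7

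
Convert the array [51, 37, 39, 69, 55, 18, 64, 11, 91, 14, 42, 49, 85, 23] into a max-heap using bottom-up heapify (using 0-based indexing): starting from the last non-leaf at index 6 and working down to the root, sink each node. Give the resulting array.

sift down from index 6: already satisfies heap property
sift down from index 5:
  18 vs larger child 85 at index 12, swap → [51, 37, 39, 69, 55, 85, 64, 11, 91, 14, 42, 49, 18, 23]
sift down from index 4: already satisfies heap property
sift down from index 3:
  69 vs larger child 91 at index 8, swap → [51, 37, 39, 91, 55, 85, 64, 11, 69, 14, 42, 49, 18, 23]
sift down from index 2:
  39 vs larger child 85 at index 5, swap → [51, 37, 85, 91, 55, 39, 64, 11, 69, 14, 42, 49, 18, 23]
  39 vs larger child 49 at index 11, swap → [51, 37, 85, 91, 55, 49, 64, 11, 69, 14, 42, 39, 18, 23]
sift down from index 1:
  37 vs larger child 91 at index 3, swap → [51, 91, 85, 37, 55, 49, 64, 11, 69, 14, 42, 39, 18, 23]
  37 vs larger child 69 at index 8, swap → [51, 91, 85, 69, 55, 49, 64, 11, 37, 14, 42, 39, 18, 23]
sift down from index 0:
  51 vs larger child 91 at index 1, swap → [91, 51, 85, 69, 55, 49, 64, 11, 37, 14, 42, 39, 18, 23]
  51 vs larger child 69 at index 3, swap → [91, 69, 85, 51, 55, 49, 64, 11, 37, 14, 42, 39, 18, 23]

[91, 69, 85, 51, 55, 49, 64, 11, 37, 14, 42, 39, 18, 23]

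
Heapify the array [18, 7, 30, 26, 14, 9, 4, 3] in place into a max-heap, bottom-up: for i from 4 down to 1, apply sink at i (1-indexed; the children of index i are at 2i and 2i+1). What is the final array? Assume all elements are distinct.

[30, 26, 18, 7, 14, 9, 4, 3]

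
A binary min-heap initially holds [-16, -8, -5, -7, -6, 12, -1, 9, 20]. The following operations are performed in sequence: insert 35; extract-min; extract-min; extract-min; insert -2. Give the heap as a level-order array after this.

insert 35:
  append 35 at index 9 → [-16, -8, -5, -7, -6, 12, -1, 9, 20, 35] (no swap needed)
extract-min → returns -16:
  remove root -16; move last element 35 to root → [35, -8, -5, -7, -6, 12, -1, 9, 20]
  35 vs smaller child -8 at index 1, swap → [-8, 35, -5, -7, -6, 12, -1, 9, 20]
  35 vs smaller child -7 at index 3, swap → [-8, -7, -5, 35, -6, 12, -1, 9, 20]
  35 vs smaller child 9 at index 7, swap → [-8, -7, -5, 9, -6, 12, -1, 35, 20]
extract-min → returns -8:
  remove root -8; move last element 20 to root → [20, -7, -5, 9, -6, 12, -1, 35]
  20 vs smaller child -7 at index 1, swap → [-7, 20, -5, 9, -6, 12, -1, 35]
  20 vs smaller child -6 at index 4, swap → [-7, -6, -5, 9, 20, 12, -1, 35]
extract-min → returns -7:
  remove root -7; move last element 35 to root → [35, -6, -5, 9, 20, 12, -1]
  35 vs smaller child -6 at index 1, swap → [-6, 35, -5, 9, 20, 12, -1]
  35 vs smaller child 9 at index 3, swap → [-6, 9, -5, 35, 20, 12, -1]
insert -2:
  append -2 at index 7 → [-6, 9, -5, 35, 20, 12, -1, -2]
  -2 < parent 35 at index 3, swap → [-6, 9, -5, -2, 20, 12, -1, 35]
  -2 < parent 9 at index 1, swap → [-6, -2, -5, 9, 20, 12, -1, 35]

[-6, -2, -5, 9, 20, 12, -1, 35]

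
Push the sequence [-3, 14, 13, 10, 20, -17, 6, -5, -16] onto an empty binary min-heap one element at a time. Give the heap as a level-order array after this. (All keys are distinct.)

[-17, -16, -3, -5, 20, 13, 6, 14, 10]

Insert -3:
  append -3 at index 0 → [-3] (no swap needed)
Insert 14:
  append 14 at index 1 → [-3, 14] (no swap needed)
Insert 13:
  append 13 at index 2 → [-3, 14, 13] (no swap needed)
Insert 10:
  append 10 at index 3 → [-3, 14, 13, 10]
  10 < parent 14 at index 1, swap → [-3, 10, 13, 14]
Insert 20:
  append 20 at index 4 → [-3, 10, 13, 14, 20] (no swap needed)
Insert -17:
  append -17 at index 5 → [-3, 10, 13, 14, 20, -17]
  -17 < parent 13 at index 2, swap → [-3, 10, -17, 14, 20, 13]
  -17 < parent -3 at index 0, swap → [-17, 10, -3, 14, 20, 13]
Insert 6:
  append 6 at index 6 → [-17, 10, -3, 14, 20, 13, 6] (no swap needed)
Insert -5:
  append -5 at index 7 → [-17, 10, -3, 14, 20, 13, 6, -5]
  -5 < parent 14 at index 3, swap → [-17, 10, -3, -5, 20, 13, 6, 14]
  -5 < parent 10 at index 1, swap → [-17, -5, -3, 10, 20, 13, 6, 14]
Insert -16:
  append -16 at index 8 → [-17, -5, -3, 10, 20, 13, 6, 14, -16]
  -16 < parent 10 at index 3, swap → [-17, -5, -3, -16, 20, 13, 6, 14, 10]
  -16 < parent -5 at index 1, swap → [-17, -16, -3, -5, 20, 13, 6, 14, 10]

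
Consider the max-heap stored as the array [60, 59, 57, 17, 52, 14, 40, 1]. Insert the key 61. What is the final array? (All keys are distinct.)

append 61 at index 8 → [60, 59, 57, 17, 52, 14, 40, 1, 61]
61 > parent 17 at index 3, swap → [60, 59, 57, 61, 52, 14, 40, 1, 17]
61 > parent 59 at index 1, swap → [60, 61, 57, 59, 52, 14, 40, 1, 17]
61 > parent 60 at index 0, swap → [61, 60, 57, 59, 52, 14, 40, 1, 17]

[61, 60, 57, 59, 52, 14, 40, 1, 17]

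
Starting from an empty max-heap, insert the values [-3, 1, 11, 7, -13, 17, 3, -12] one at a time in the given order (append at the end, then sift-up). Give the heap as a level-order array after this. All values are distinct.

[17, 7, 11, -3, -13, 1, 3, -12]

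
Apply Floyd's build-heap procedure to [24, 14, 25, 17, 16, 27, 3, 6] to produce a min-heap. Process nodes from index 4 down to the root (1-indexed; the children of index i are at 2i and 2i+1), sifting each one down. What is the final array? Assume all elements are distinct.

[3, 6, 24, 14, 16, 27, 25, 17]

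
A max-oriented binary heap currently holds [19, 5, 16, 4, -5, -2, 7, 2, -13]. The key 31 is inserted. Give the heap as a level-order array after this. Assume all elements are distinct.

[31, 19, 16, 4, 5, -2, 7, 2, -13, -5]

append 31 at index 9 → [19, 5, 16, 4, -5, -2, 7, 2, -13, 31]
31 > parent -5 at index 4, swap → [19, 5, 16, 4, 31, -2, 7, 2, -13, -5]
31 > parent 5 at index 1, swap → [19, 31, 16, 4, 5, -2, 7, 2, -13, -5]
31 > parent 19 at index 0, swap → [31, 19, 16, 4, 5, -2, 7, 2, -13, -5]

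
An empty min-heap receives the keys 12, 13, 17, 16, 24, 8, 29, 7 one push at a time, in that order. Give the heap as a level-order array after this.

[7, 8, 12, 13, 24, 17, 29, 16]

Insert 12:
  append 12 at index 0 → [12] (no swap needed)
Insert 13:
  append 13 at index 1 → [12, 13] (no swap needed)
Insert 17:
  append 17 at index 2 → [12, 13, 17] (no swap needed)
Insert 16:
  append 16 at index 3 → [12, 13, 17, 16] (no swap needed)
Insert 24:
  append 24 at index 4 → [12, 13, 17, 16, 24] (no swap needed)
Insert 8:
  append 8 at index 5 → [12, 13, 17, 16, 24, 8]
  8 < parent 17 at index 2, swap → [12, 13, 8, 16, 24, 17]
  8 < parent 12 at index 0, swap → [8, 13, 12, 16, 24, 17]
Insert 29:
  append 29 at index 6 → [8, 13, 12, 16, 24, 17, 29] (no swap needed)
Insert 7:
  append 7 at index 7 → [8, 13, 12, 16, 24, 17, 29, 7]
  7 < parent 16 at index 3, swap → [8, 13, 12, 7, 24, 17, 29, 16]
  7 < parent 13 at index 1, swap → [8, 7, 12, 13, 24, 17, 29, 16]
  7 < parent 8 at index 0, swap → [7, 8, 12, 13, 24, 17, 29, 16]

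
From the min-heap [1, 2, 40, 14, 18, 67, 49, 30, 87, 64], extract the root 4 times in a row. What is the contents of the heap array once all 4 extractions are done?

extract-min #1 returns 1:
  remove root 1; move last element 64 to root → [64, 2, 40, 14, 18, 67, 49, 30, 87]
  64 vs smaller child 2 at index 1, swap → [2, 64, 40, 14, 18, 67, 49, 30, 87]
  64 vs smaller child 14 at index 3, swap → [2, 14, 40, 64, 18, 67, 49, 30, 87]
  64 vs smaller child 30 at index 7, swap → [2, 14, 40, 30, 18, 67, 49, 64, 87]
extract-min #2 returns 2:
  remove root 2; move last element 87 to root → [87, 14, 40, 30, 18, 67, 49, 64]
  87 vs smaller child 14 at index 1, swap → [14, 87, 40, 30, 18, 67, 49, 64]
  87 vs smaller child 18 at index 4, swap → [14, 18, 40, 30, 87, 67, 49, 64]
extract-min #3 returns 14:
  remove root 14; move last element 64 to root → [64, 18, 40, 30, 87, 67, 49]
  64 vs smaller child 18 at index 1, swap → [18, 64, 40, 30, 87, 67, 49]
  64 vs smaller child 30 at index 3, swap → [18, 30, 40, 64, 87, 67, 49]
extract-min #4 returns 18:
  remove root 18; move last element 49 to root → [49, 30, 40, 64, 87, 67]
  49 vs smaller child 30 at index 1, swap → [30, 49, 40, 64, 87, 67]

[30, 49, 40, 64, 87, 67]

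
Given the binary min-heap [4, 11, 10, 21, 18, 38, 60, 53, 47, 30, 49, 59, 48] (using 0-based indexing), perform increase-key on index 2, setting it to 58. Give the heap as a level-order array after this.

set index 2 from 10 to 58 → [4, 11, 58, 21, 18, 38, 60, 53, 47, 30, 49, 59, 48]
58 vs smaller child 38 at index 5, swap → [4, 11, 38, 21, 18, 58, 60, 53, 47, 30, 49, 59, 48]
58 vs smaller child 48 at index 12, swap → [4, 11, 38, 21, 18, 48, 60, 53, 47, 30, 49, 59, 58]

[4, 11, 38, 21, 18, 48, 60, 53, 47, 30, 49, 59, 58]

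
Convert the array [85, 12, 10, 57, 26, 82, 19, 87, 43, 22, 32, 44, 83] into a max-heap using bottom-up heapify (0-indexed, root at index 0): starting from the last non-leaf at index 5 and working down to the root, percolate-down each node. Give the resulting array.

sift down from index 5:
  82 vs larger child 83 at index 12, swap → [85, 12, 10, 57, 26, 83, 19, 87, 43, 22, 32, 44, 82]
sift down from index 4:
  26 vs larger child 32 at index 10, swap → [85, 12, 10, 57, 32, 83, 19, 87, 43, 22, 26, 44, 82]
sift down from index 3:
  57 vs larger child 87 at index 7, swap → [85, 12, 10, 87, 32, 83, 19, 57, 43, 22, 26, 44, 82]
sift down from index 2:
  10 vs larger child 83 at index 5, swap → [85, 12, 83, 87, 32, 10, 19, 57, 43, 22, 26, 44, 82]
  10 vs larger child 82 at index 12, swap → [85, 12, 83, 87, 32, 82, 19, 57, 43, 22, 26, 44, 10]
sift down from index 1:
  12 vs larger child 87 at index 3, swap → [85, 87, 83, 12, 32, 82, 19, 57, 43, 22, 26, 44, 10]
  12 vs larger child 57 at index 7, swap → [85, 87, 83, 57, 32, 82, 19, 12, 43, 22, 26, 44, 10]
sift down from index 0:
  85 vs larger child 87 at index 1, swap → [87, 85, 83, 57, 32, 82, 19, 12, 43, 22, 26, 44, 10]

[87, 85, 83, 57, 32, 82, 19, 12, 43, 22, 26, 44, 10]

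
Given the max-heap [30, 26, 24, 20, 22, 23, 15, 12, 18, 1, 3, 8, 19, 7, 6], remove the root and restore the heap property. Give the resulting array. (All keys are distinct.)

remove root 30; move last element 6 to root → [6, 26, 24, 20, 22, 23, 15, 12, 18, 1, 3, 8, 19, 7]
6 vs larger child 26 at index 1, swap → [26, 6, 24, 20, 22, 23, 15, 12, 18, 1, 3, 8, 19, 7]
6 vs larger child 22 at index 4, swap → [26, 22, 24, 20, 6, 23, 15, 12, 18, 1, 3, 8, 19, 7]

[26, 22, 24, 20, 6, 23, 15, 12, 18, 1, 3, 8, 19, 7]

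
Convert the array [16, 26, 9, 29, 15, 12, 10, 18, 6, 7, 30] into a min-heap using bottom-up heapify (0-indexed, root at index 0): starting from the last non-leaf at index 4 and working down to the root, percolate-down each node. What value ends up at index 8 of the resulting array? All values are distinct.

29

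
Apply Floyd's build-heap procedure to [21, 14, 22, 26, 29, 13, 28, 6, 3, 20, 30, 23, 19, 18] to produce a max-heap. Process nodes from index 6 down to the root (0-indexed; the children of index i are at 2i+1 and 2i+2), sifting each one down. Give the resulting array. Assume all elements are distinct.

sift down from index 6: already satisfies heap property
sift down from index 5:
  13 vs larger child 23 at index 11, swap → [21, 14, 22, 26, 29, 23, 28, 6, 3, 20, 30, 13, 19, 18]
sift down from index 4:
  29 vs larger child 30 at index 10, swap → [21, 14, 22, 26, 30, 23, 28, 6, 3, 20, 29, 13, 19, 18]
sift down from index 3: already satisfies heap property
sift down from index 2:
  22 vs larger child 28 at index 6, swap → [21, 14, 28, 26, 30, 23, 22, 6, 3, 20, 29, 13, 19, 18]
sift down from index 1:
  14 vs larger child 30 at index 4, swap → [21, 30, 28, 26, 14, 23, 22, 6, 3, 20, 29, 13, 19, 18]
  14 vs larger child 29 at index 10, swap → [21, 30, 28, 26, 29, 23, 22, 6, 3, 20, 14, 13, 19, 18]
sift down from index 0:
  21 vs larger child 30 at index 1, swap → [30, 21, 28, 26, 29, 23, 22, 6, 3, 20, 14, 13, 19, 18]
  21 vs larger child 29 at index 4, swap → [30, 29, 28, 26, 21, 23, 22, 6, 3, 20, 14, 13, 19, 18]

[30, 29, 28, 26, 21, 23, 22, 6, 3, 20, 14, 13, 19, 18]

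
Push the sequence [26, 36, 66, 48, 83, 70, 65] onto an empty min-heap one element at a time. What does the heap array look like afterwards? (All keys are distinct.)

Insert 26:
  append 26 at index 0 → [26] (no swap needed)
Insert 36:
  append 36 at index 1 → [26, 36] (no swap needed)
Insert 66:
  append 66 at index 2 → [26, 36, 66] (no swap needed)
Insert 48:
  append 48 at index 3 → [26, 36, 66, 48] (no swap needed)
Insert 83:
  append 83 at index 4 → [26, 36, 66, 48, 83] (no swap needed)
Insert 70:
  append 70 at index 5 → [26, 36, 66, 48, 83, 70] (no swap needed)
Insert 65:
  append 65 at index 6 → [26, 36, 66, 48, 83, 70, 65]
  65 < parent 66 at index 2, swap → [26, 36, 65, 48, 83, 70, 66]

[26, 36, 65, 48, 83, 70, 66]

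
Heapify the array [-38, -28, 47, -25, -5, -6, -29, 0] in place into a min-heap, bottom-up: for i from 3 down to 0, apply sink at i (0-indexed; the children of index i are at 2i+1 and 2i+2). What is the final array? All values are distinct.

[-38, -28, -29, -25, -5, -6, 47, 0]

sift down from index 3: already satisfies heap property
sift down from index 2:
  47 vs smaller child -29 at index 6, swap → [-38, -28, -29, -25, -5, -6, 47, 0]
sift down from index 1: already satisfies heap property
sift down from index 0: already satisfies heap property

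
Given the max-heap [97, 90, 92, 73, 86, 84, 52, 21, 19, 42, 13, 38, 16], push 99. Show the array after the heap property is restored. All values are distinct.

append 99 at index 13 → [97, 90, 92, 73, 86, 84, 52, 21, 19, 42, 13, 38, 16, 99]
99 > parent 52 at index 6, swap → [97, 90, 92, 73, 86, 84, 99, 21, 19, 42, 13, 38, 16, 52]
99 > parent 92 at index 2, swap → [97, 90, 99, 73, 86, 84, 92, 21, 19, 42, 13, 38, 16, 52]
99 > parent 97 at index 0, swap → [99, 90, 97, 73, 86, 84, 92, 21, 19, 42, 13, 38, 16, 52]

[99, 90, 97, 73, 86, 84, 92, 21, 19, 42, 13, 38, 16, 52]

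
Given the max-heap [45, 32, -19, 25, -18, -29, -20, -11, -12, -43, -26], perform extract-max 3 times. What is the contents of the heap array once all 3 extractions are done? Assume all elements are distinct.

[-11, -12, -19, -26, -18, -29, -20, -43]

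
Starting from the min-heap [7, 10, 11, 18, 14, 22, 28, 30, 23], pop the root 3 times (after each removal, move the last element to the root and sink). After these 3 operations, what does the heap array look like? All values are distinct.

[14, 18, 22, 28, 23, 30]

extract-min #1 returns 7:
  remove root 7; move last element 23 to root → [23, 10, 11, 18, 14, 22, 28, 30]
  23 vs smaller child 10 at index 1, swap → [10, 23, 11, 18, 14, 22, 28, 30]
  23 vs smaller child 14 at index 4, swap → [10, 14, 11, 18, 23, 22, 28, 30]
extract-min #2 returns 10:
  remove root 10; move last element 30 to root → [30, 14, 11, 18, 23, 22, 28]
  30 vs smaller child 11 at index 2, swap → [11, 14, 30, 18, 23, 22, 28]
  30 vs smaller child 22 at index 5, swap → [11, 14, 22, 18, 23, 30, 28]
extract-min #3 returns 11:
  remove root 11; move last element 28 to root → [28, 14, 22, 18, 23, 30]
  28 vs smaller child 14 at index 1, swap → [14, 28, 22, 18, 23, 30]
  28 vs smaller child 18 at index 3, swap → [14, 18, 22, 28, 23, 30]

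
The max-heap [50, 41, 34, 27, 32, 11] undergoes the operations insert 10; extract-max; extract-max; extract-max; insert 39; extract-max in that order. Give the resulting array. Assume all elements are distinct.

[32, 27, 11, 10]

insert 10:
  append 10 at index 6 → [50, 41, 34, 27, 32, 11, 10] (no swap needed)
extract-max → returns 50:
  remove root 50; move last element 10 to root → [10, 41, 34, 27, 32, 11]
  10 vs larger child 41 at index 1, swap → [41, 10, 34, 27, 32, 11]
  10 vs larger child 32 at index 4, swap → [41, 32, 34, 27, 10, 11]
extract-max → returns 41:
  remove root 41; move last element 11 to root → [11, 32, 34, 27, 10]
  11 vs larger child 34 at index 2, swap → [34, 32, 11, 27, 10]
extract-max → returns 34:
  remove root 34; move last element 10 to root → [10, 32, 11, 27]
  10 vs larger child 32 at index 1, swap → [32, 10, 11, 27]
  10 vs only child 27 at index 3, swap → [32, 27, 11, 10]
insert 39:
  append 39 at index 4 → [32, 27, 11, 10, 39]
  39 > parent 27 at index 1, swap → [32, 39, 11, 10, 27]
  39 > parent 32 at index 0, swap → [39, 32, 11, 10, 27]
extract-max → returns 39:
  remove root 39; move last element 27 to root → [27, 32, 11, 10]
  27 vs larger child 32 at index 1, swap → [32, 27, 11, 10]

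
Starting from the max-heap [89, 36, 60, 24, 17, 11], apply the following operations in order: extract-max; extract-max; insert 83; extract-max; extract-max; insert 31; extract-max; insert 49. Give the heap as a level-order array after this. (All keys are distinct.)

[49, 24, 11, 17]

extract-max → returns 89:
  remove root 89; move last element 11 to root → [11, 36, 60, 24, 17]
  11 vs larger child 60 at index 2, swap → [60, 36, 11, 24, 17]
extract-max → returns 60:
  remove root 60; move last element 17 to root → [17, 36, 11, 24]
  17 vs larger child 36 at index 1, swap → [36, 17, 11, 24]
  17 vs only child 24 at index 3, swap → [36, 24, 11, 17]
insert 83:
  append 83 at index 4 → [36, 24, 11, 17, 83]
  83 > parent 24 at index 1, swap → [36, 83, 11, 17, 24]
  83 > parent 36 at index 0, swap → [83, 36, 11, 17, 24]
extract-max → returns 83:
  remove root 83; move last element 24 to root → [24, 36, 11, 17]
  24 vs larger child 36 at index 1, swap → [36, 24, 11, 17]
extract-max → returns 36:
  remove root 36; move last element 17 to root → [17, 24, 11]
  17 vs larger child 24 at index 1, swap → [24, 17, 11]
insert 31:
  append 31 at index 3 → [24, 17, 11, 31]
  31 > parent 17 at index 1, swap → [24, 31, 11, 17]
  31 > parent 24 at index 0, swap → [31, 24, 11, 17]
extract-max → returns 31:
  remove root 31; move last element 17 to root → [17, 24, 11]
  17 vs larger child 24 at index 1, swap → [24, 17, 11]
insert 49:
  append 49 at index 3 → [24, 17, 11, 49]
  49 > parent 17 at index 1, swap → [24, 49, 11, 17]
  49 > parent 24 at index 0, swap → [49, 24, 11, 17]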